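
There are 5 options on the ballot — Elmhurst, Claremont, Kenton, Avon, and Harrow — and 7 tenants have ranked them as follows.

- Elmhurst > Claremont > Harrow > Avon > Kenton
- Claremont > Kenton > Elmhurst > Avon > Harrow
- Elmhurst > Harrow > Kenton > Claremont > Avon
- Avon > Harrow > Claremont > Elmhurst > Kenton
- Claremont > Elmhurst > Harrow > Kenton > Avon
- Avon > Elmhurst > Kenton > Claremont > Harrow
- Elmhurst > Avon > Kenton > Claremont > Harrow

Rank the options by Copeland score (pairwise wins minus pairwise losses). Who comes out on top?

Elmhurst

Pairwise results:
  Elmhurst vs Claremont: Elmhurst wins 4–3.
  Elmhurst vs Kenton: Elmhurst wins 6–1.
  Elmhurst vs Avon: Elmhurst wins 5–2.
  Elmhurst vs Harrow: Elmhurst wins 6–1.
  Claremont vs Kenton: Claremont wins 4–3.
  Claremont vs Avon: Claremont wins 4–3.
  Claremont vs Harrow: Claremont wins 5–2.
  Kenton vs Avon: Avon wins 4–3.
  Kenton vs Harrow: Harrow wins 4–3.
  Avon vs Harrow: Avon wins 4–3.
Copeland scores (wins − losses):
  Elmhurst: 4 − 0 = 4
  Claremont: 3 − 1 = 2
  Kenton: 0 − 4 = -4
  Avon: 2 − 2 = 0
  Harrow: 1 − 3 = -2
Elmhurst has the best Copeland score.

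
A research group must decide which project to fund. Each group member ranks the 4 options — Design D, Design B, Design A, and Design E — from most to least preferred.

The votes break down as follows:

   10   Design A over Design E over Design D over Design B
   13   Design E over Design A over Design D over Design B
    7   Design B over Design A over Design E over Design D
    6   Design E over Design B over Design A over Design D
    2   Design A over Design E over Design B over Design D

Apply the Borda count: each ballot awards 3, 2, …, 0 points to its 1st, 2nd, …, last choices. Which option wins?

Design E

Borda scores:
  Design D: 10·1 + 13·1 + 7·0 + 6·0 + 2·0 = 23
  Design B: 10·0 + 13·0 + 7·3 + 6·2 + 2·1 = 35
  Design A: 10·3 + 13·2 + 7·2 + 6·1 + 2·3 = 82
  Design E: 10·2 + 13·3 + 7·1 + 6·3 + 2·2 = 88
Design E has the highest total.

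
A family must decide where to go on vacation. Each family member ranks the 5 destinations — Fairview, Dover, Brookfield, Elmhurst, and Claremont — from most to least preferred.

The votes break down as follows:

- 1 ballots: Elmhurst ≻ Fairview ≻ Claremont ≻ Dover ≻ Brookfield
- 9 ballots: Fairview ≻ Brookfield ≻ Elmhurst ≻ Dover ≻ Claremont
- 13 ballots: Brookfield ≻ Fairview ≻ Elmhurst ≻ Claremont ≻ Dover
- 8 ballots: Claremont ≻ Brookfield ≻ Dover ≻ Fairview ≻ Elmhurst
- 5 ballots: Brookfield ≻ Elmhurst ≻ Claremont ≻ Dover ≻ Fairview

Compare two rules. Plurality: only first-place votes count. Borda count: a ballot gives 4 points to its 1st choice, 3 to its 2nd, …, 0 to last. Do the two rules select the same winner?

Yes

Plurality first-place counts: Fairview 9, Dover 0, Brookfield 18, Elmhurst 1, Claremont 8 → Brookfield.
Borda totals: Fairview 86, Dover 31, Brookfield 123, Elmhurst 63, Claremont 57 → Brookfield.
The two rules agree on Brookfield.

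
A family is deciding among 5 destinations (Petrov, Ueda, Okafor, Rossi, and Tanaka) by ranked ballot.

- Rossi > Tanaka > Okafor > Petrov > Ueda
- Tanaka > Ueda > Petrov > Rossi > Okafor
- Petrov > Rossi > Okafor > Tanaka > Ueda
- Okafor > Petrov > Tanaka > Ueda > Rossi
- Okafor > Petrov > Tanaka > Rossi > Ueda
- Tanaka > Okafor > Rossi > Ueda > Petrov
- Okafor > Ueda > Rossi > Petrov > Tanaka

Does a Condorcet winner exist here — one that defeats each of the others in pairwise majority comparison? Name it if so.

Head-to-head results (7 voters total):
Petrov vs Ueda: Petrov wins 4–3.
Petrov vs Okafor: Okafor wins 5–2.
Petrov vs Rossi: Petrov wins 4–3.
Petrov vs Tanaka: Petrov wins 4–3.
Ueda vs Okafor: Okafor wins 6–1.
Ueda vs Rossi: Rossi wins 4–3.
Ueda vs Tanaka: Tanaka wins 6–1.
Okafor vs Rossi: Okafor wins 4–3.
Okafor vs Tanaka: Okafor wins 4–3.
Rossi vs Tanaka: Tanaka wins 4–3.
Okafor beats each rival — Petrov (5–2), Ueda (6–1), Rossi (4–3), Tanaka (4–3) — so Okafor is the Condorcet winner.

Okafor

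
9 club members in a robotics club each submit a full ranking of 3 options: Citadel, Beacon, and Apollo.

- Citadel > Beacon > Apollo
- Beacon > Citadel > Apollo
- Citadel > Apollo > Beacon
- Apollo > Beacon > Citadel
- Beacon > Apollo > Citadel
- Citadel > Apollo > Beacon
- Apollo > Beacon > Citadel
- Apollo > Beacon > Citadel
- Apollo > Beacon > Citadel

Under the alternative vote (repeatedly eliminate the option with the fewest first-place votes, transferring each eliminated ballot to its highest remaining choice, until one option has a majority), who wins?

Apollo

Round 1: Apollo 4, Citadel 3, Beacon 2. Beacon has the fewest and is eliminated.
Round 2: Apollo 5, Citadel 4. Apollo has a majority.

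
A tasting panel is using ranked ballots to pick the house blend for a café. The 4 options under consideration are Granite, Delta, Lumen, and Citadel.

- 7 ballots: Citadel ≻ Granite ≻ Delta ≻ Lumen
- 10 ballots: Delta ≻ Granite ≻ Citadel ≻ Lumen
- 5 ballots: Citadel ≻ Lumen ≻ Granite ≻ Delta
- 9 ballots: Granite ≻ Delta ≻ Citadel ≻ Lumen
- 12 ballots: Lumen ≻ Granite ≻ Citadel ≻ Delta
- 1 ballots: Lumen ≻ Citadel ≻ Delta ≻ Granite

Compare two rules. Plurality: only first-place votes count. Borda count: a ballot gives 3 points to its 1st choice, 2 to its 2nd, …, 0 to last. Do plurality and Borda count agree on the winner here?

No

Plurality first-place counts: Granite 9, Delta 10, Lumen 13, Citadel 12 → Lumen.
Borda totals: Granite 90, Delta 56, Lumen 49, Citadel 69 → Granite.
The two rules disagree: plurality picks Lumen, Borda picks Granite.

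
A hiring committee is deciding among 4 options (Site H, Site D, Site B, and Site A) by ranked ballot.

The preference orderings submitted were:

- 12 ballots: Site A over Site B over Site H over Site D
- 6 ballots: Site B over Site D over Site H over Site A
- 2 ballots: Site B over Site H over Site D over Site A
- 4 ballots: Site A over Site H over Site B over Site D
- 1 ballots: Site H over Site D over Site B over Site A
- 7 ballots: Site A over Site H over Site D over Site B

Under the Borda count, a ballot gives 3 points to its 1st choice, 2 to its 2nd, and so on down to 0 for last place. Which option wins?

Site A

Borda scores:
  Site H: 12·1 + 6·1 + 2·2 + 4·2 + 3 + 7·2 = 47
  Site D: 12·0 + 6·2 + 2·1 + 4·0 + 2 + 7·1 = 23
  Site B: 12·2 + 6·3 + 2·3 + 4·1 + 1 + 7·0 = 53
  Site A: 12·3 + 6·0 + 2·0 + 4·3 + 0 + 7·3 = 69
Site A has the highest total.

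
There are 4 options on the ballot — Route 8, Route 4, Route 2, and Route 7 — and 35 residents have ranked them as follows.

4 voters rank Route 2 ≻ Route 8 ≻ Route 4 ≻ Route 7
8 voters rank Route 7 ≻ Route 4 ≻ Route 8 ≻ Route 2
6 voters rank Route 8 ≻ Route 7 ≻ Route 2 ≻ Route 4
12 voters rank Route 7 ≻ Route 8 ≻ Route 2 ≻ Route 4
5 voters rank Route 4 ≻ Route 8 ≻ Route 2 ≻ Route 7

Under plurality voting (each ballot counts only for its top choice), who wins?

Route 7

First-place vote totals:
  Route 8: 6
  Route 4: 5
  Route 2: 4
  Route 7: 20
Route 7 has the most first-place votes.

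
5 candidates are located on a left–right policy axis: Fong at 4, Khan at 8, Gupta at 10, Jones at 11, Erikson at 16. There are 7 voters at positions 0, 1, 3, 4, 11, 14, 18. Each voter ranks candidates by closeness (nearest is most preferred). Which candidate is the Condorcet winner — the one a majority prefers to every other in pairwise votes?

Fong

With single-peaked preferences on a line, the Condorcet winner is the candidate closest to the median voter.
The median voter (position 4) is closest to Fong at 4.
Check: Fong vs Khan — voters closer to Fong: 4 of 7.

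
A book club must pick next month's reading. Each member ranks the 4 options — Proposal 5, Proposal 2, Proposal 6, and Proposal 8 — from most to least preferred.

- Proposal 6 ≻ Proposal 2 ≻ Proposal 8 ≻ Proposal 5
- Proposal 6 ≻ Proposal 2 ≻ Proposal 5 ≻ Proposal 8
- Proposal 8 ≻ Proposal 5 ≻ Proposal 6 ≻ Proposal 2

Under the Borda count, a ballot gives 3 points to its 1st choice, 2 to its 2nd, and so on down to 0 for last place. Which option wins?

Borda scores:
  Proposal 5: 0 + 1 + 2 = 3
  Proposal 2: 2 + 2 + 0 = 4
  Proposal 6: 3 + 3 + 1 = 7
  Proposal 8: 1 + 0 + 3 = 4
Proposal 6 has the highest total.

Proposal 6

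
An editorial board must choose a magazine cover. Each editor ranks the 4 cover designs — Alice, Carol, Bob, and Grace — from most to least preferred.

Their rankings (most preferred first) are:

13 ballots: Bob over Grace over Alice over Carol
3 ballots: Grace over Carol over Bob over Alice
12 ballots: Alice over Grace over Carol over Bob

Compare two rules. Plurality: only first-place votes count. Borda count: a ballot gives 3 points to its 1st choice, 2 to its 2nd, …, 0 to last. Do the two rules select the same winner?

Plurality first-place counts: Alice 12, Carol 0, Bob 13, Grace 3 → Bob.
Borda totals: Alice 49, Carol 18, Bob 42, Grace 59 → Grace.
The two rules disagree: plurality picks Bob, Borda picks Grace.

No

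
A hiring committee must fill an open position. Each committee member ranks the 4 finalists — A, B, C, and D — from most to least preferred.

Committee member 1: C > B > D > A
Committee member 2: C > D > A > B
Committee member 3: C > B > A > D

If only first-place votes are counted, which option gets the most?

C

First-place vote totals:
  A: 0
  B: 0
  C: 3
  D: 0
C has the most first-place votes.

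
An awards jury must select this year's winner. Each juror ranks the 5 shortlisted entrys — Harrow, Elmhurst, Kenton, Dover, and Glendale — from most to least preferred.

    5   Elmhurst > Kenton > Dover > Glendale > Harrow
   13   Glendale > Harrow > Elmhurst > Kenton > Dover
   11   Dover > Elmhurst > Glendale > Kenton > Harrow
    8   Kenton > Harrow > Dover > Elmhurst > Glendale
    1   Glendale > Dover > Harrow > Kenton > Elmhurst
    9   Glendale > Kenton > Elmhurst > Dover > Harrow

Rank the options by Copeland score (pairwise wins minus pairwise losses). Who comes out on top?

Pairwise results:
  Harrow vs Elmhurst: Elmhurst wins 25–22.
  Harrow vs Kenton: Kenton wins 33–14.
  Harrow vs Dover: Dover wins 26–21.
  Harrow vs Glendale: Glendale wins 39–8.
  Elmhurst vs Kenton: Elmhurst wins 29–18.
  Elmhurst vs Dover: Elmhurst wins 27–20.
  Elmhurst vs Glendale: Elmhurst wins 24–23.
  Kenton vs Dover: Kenton wins 35–12.
  Kenton vs Glendale: Glendale wins 34–13.
  Dover vs Glendale: Dover wins 24–23.
Copeland scores (wins − losses):
  Harrow: 0 − 4 = -4
  Elmhurst: 4 − 0 = 4
  Kenton: 2 − 2 = 0
  Dover: 2 − 2 = 0
  Glendale: 2 − 2 = 0
Elmhurst has the best Copeland score.

Elmhurst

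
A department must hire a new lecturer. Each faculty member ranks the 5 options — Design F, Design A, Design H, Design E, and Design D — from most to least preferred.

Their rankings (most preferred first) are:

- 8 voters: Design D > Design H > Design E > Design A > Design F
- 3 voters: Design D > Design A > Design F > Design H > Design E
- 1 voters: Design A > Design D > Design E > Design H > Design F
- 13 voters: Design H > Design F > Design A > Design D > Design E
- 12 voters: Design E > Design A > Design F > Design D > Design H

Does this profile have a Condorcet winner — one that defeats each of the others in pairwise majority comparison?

Head-to-head results (37 voters total):
Design F vs Design A: Design A wins 24–13.
Design F vs Design H: Design H wins 22–15.
Design F vs Design E: Design E wins 21–16.
Design F vs Design D: Design F wins 25–12.
Design A vs Design H: Design H wins 21–16.
Design A vs Design E: Design E wins 20–17.
Design A vs Design D: Design A wins 26–11.
Design H vs Design E: Design H wins 24–13.
Design H vs Design D: Design D wins 24–13.
Design E vs Design D: Design D wins 25–12.
No candidate beats all others: Design F beats Design D beats Design H beats Design F, a majority cycle.

No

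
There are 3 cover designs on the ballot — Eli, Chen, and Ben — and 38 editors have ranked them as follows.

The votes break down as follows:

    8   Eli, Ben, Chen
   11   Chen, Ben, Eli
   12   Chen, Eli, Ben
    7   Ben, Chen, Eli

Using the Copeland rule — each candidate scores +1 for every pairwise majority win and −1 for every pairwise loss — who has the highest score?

Chen

Pairwise results:
  Eli vs Chen: Chen wins 30–8.
  Eli vs Ben: Eli wins 20–18.
  Chen vs Ben: Chen wins 23–15.
Copeland scores (wins − losses):
  Eli: 1 − 1 = 0
  Chen: 2 − 0 = 2
  Ben: 0 − 2 = -2
Chen has the best Copeland score.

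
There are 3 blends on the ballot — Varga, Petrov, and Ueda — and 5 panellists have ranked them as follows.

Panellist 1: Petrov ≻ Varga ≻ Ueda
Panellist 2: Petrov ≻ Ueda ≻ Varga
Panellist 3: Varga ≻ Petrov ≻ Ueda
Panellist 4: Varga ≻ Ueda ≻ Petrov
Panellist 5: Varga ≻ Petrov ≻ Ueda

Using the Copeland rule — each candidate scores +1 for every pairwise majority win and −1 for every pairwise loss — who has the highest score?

Varga

Pairwise results:
  Varga vs Petrov: Varga wins 3–2.
  Varga vs Ueda: Varga wins 4–1.
  Petrov vs Ueda: Petrov wins 4–1.
Copeland scores (wins − losses):
  Varga: 2 − 0 = 2
  Petrov: 1 − 1 = 0
  Ueda: 0 − 2 = -2
Varga has the best Copeland score.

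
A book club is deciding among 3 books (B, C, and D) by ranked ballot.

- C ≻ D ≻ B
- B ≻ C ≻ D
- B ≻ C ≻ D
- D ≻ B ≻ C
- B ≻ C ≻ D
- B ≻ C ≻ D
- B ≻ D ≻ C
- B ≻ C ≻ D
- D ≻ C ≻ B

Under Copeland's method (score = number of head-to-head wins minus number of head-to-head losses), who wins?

B

Pairwise results:
  B vs C: B wins 7–2.
  B vs D: B wins 6–3.
  C vs D: C wins 6–3.
Copeland scores (wins − losses):
  B: 2 − 0 = 2
  C: 1 − 1 = 0
  D: 0 − 2 = -2
B has the best Copeland score.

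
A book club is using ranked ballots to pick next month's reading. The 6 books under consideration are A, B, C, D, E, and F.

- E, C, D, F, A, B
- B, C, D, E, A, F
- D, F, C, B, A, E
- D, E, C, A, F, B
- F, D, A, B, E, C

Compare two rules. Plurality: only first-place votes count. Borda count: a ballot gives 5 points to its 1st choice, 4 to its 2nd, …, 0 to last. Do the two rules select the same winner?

Yes

Plurality first-place counts: A 0, B 1, C 0, D 2, E 1, F 1 → D.
Borda totals: A 8, B 9, C 14, D 20, E 12, F 12 → D.
The two rules agree on D.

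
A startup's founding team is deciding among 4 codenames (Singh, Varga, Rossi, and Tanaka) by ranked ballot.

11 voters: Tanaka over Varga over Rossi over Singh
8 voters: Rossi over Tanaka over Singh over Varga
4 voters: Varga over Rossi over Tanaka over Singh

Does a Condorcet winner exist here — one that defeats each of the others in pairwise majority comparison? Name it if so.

None — there is no Condorcet winner

Head-to-head results (23 voters total):
Singh vs Varga: Varga wins 15–8.
Singh vs Rossi: Rossi wins 23–0.
Singh vs Tanaka: Tanaka wins 23–0.
Varga vs Rossi: Varga wins 15–8.
Varga vs Tanaka: Tanaka wins 19–4.
Rossi vs Tanaka: Rossi wins 12–11.
No candidate beats all others: Varga beats Rossi beats Tanaka beats Varga, a majority cycle.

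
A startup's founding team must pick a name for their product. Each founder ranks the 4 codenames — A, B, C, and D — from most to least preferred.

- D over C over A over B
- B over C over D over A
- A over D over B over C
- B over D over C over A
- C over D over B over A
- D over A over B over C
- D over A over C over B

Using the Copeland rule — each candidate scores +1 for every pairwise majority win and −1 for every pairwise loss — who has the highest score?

D

Pairwise results:
  A vs B: A wins 4–3.
  A vs C: C wins 4–3.
  A vs D: D wins 6–1.
  B vs C: B wins 4–3.
  B vs D: D wins 5–2.
  C vs D: D wins 5–2.
Copeland scores (wins − losses):
  A: 1 − 2 = -1
  B: 1 − 2 = -1
  C: 1 − 2 = -1
  D: 3 − 0 = 3
D has the best Copeland score.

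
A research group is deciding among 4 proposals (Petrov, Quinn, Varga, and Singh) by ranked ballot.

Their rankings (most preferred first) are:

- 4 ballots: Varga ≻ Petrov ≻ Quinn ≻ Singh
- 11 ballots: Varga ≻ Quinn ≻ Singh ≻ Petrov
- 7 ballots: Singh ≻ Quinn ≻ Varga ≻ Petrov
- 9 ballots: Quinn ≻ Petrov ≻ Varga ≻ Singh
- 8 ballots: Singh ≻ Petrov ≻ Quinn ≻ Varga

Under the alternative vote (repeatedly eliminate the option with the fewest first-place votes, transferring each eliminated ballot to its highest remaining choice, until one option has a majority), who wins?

Round 1: Varga 15, Singh 15, Quinn 9, Petrov 0. Petrov has the fewest and is eliminated.
Round 2: Varga 15, Singh 15, Quinn 9. Quinn has the fewest and is eliminated.
Round 3: Varga 24, Singh 15. Varga has a majority.

Varga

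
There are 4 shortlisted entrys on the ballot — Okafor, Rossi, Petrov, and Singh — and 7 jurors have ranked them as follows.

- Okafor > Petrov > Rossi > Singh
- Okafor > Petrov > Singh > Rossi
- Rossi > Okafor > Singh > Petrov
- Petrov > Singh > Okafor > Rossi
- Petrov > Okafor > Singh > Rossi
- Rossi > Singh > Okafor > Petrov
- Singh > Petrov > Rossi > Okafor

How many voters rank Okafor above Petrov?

4

Ballots ranking Okafor above Petrov: 4.
Ballots ranking Petrov above Okafor: 3.
So 4 of 7 voters prefer Okafor to Petrov.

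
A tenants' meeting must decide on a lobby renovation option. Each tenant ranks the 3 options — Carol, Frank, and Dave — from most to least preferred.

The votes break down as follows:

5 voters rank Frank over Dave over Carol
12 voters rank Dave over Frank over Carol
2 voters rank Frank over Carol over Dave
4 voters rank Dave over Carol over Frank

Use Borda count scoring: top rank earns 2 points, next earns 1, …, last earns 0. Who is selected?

Borda scores:
  Carol: 5·0 + 12·0 + 2·1 + 4·1 = 6
  Frank: 5·2 + 12·1 + 2·2 + 4·0 = 26
  Dave: 5·1 + 12·2 + 2·0 + 4·2 = 37
Dave has the highest total.

Dave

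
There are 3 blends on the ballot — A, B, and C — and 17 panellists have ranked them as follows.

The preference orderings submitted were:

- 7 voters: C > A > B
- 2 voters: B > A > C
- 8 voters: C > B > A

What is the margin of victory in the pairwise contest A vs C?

13

Ballots ranking A above C: 2.
Ballots ranking C above A: 7+8 = 15.
C wins 15–2, a margin of 13.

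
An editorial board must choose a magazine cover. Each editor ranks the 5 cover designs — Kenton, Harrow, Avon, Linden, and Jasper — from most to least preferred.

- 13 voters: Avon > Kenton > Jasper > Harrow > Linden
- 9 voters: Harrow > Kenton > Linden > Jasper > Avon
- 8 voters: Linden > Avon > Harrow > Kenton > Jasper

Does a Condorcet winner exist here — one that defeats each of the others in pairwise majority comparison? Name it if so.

No Condorcet winner

Head-to-head results (30 voters total):
Kenton vs Harrow: Harrow wins 17–13.
Kenton vs Avon: Avon wins 21–9.
Kenton vs Linden: Kenton wins 22–8.
Kenton vs Jasper: Kenton wins 30–0.
Harrow vs Avon: Avon wins 21–9.
Harrow vs Linden: Harrow wins 22–8.
Harrow vs Jasper: Harrow wins 17–13.
Avon vs Linden: Linden wins 17–13.
Avon vs Jasper: Avon wins 21–9.
Linden vs Jasper: Linden wins 17–13.
No candidate beats all others: Kenton beats Linden beats Avon beats Kenton, a majority cycle.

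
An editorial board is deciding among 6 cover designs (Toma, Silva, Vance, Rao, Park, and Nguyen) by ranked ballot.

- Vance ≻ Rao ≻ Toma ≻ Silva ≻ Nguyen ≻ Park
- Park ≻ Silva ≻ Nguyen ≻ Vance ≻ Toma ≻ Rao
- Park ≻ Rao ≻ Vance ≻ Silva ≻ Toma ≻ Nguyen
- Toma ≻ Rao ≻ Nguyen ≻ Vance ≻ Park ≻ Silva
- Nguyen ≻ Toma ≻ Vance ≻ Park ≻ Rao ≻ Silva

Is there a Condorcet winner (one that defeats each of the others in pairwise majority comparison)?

No

Head-to-head results (5 voters total):
Toma vs Silva: Toma wins 3–2.
Toma vs Vance: Vance wins 3–2.
Toma vs Rao: Toma wins 3–2.
Toma vs Park: Toma wins 3–2.
Toma vs Nguyen: Toma wins 3–2.
Silva vs Vance: Vance wins 4–1.
Silva vs Rao: Rao wins 4–1.
Silva vs Park: Park wins 4–1.
Silva vs Nguyen: Silva wins 3–2.
Vance vs Rao: Vance wins 3–2.
Vance vs Park: Vance wins 3–2.
Vance vs Nguyen: Nguyen wins 3–2.
Rao vs Park: Park wins 3–2.
Rao vs Nguyen: Rao wins 3–2.
Park vs Nguyen: Nguyen wins 3–2.
No candidate beats all others: Toma beats Nguyen beats Vance beats Toma, a majority cycle.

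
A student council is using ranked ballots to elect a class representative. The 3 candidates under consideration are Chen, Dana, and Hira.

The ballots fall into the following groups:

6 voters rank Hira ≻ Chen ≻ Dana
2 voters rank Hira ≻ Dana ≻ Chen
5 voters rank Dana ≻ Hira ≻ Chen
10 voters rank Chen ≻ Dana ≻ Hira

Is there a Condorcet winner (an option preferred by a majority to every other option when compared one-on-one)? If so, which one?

There is no Condorcet winner

Head-to-head results (23 voters total):
Chen vs Dana: Chen wins 16–7.
Chen vs Hira: Hira wins 13–10.
Dana vs Hira: Dana wins 15–8.
No candidate beats all others: Chen beats Dana beats Hira beats Chen, a majority cycle.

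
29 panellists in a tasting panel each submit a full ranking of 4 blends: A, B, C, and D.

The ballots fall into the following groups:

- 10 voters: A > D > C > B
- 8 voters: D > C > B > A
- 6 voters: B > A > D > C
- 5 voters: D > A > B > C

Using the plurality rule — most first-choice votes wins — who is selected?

First-place vote totals:
  A: 10
  B: 6
  C: 0
  D: 13
D has the most first-place votes.

D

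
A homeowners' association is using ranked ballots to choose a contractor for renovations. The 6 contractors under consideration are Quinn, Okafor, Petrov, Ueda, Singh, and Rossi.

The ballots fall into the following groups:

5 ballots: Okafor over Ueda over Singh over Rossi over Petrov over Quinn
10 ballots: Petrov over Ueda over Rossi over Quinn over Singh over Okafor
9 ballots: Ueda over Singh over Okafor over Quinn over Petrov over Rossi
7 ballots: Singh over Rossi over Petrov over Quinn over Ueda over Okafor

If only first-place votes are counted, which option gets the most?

First-place vote totals:
  Quinn: 0
  Okafor: 5
  Petrov: 10
  Ueda: 9
  Singh: 7
  Rossi: 0
Petrov has the most first-place votes.

Petrov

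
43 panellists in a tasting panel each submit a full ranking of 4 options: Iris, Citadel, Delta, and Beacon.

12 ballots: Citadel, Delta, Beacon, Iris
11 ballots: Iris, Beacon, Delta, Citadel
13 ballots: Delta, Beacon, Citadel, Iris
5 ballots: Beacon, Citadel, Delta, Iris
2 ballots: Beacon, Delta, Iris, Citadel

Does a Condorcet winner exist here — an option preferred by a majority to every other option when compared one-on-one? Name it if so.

Delta

Head-to-head results (43 voters total):
Iris vs Citadel: Citadel wins 30–13.
Iris vs Delta: Delta wins 32–11.
Iris vs Beacon: Beacon wins 32–11.
Citadel vs Delta: Delta wins 26–17.
Citadel vs Beacon: Beacon wins 31–12.
Delta vs Beacon: Delta wins 25–18.
Delta beats each rival — Iris (32–11), Citadel (26–17), Beacon (25–18) — so Delta is the Condorcet winner.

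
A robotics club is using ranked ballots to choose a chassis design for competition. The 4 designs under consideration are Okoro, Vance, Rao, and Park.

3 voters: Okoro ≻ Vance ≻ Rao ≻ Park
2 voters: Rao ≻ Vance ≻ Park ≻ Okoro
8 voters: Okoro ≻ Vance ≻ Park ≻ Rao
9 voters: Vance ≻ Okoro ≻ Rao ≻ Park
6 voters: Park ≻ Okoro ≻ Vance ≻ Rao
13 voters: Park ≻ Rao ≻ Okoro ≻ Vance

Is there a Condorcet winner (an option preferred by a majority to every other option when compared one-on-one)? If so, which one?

There is no Condorcet winner

Head-to-head results (41 voters total):
Okoro vs Vance: Okoro wins 30–11.
Okoro vs Rao: Okoro wins 26–15.
Okoro vs Park: Park wins 21–20.
Vance vs Rao: Vance wins 26–15.
Vance vs Park: Vance wins 22–19.
Rao vs Park: Park wins 27–14.
No candidate beats all others: Okoro beats Vance beats Park beats Okoro, a majority cycle.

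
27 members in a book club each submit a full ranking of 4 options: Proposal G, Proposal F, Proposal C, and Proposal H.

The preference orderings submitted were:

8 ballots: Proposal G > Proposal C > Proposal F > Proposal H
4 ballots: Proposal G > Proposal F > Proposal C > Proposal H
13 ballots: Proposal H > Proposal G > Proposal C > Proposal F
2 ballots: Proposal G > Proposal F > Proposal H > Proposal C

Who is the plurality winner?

First-place vote totals:
  Proposal G: 14
  Proposal F: 0
  Proposal C: 0
  Proposal H: 13
Proposal G has the most first-place votes.

Proposal G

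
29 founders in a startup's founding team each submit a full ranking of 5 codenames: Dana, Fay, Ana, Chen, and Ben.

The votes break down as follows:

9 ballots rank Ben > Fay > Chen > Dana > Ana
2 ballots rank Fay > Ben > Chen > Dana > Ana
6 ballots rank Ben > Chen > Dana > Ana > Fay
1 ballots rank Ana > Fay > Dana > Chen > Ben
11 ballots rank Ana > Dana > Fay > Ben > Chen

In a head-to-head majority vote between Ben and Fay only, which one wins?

Ballots ranking Ben above Fay: 9+6 = 15.
Ballots ranking Fay above Ben: 2+1+11 = 14.
Ben wins the head-to-head, 15–14.

Ben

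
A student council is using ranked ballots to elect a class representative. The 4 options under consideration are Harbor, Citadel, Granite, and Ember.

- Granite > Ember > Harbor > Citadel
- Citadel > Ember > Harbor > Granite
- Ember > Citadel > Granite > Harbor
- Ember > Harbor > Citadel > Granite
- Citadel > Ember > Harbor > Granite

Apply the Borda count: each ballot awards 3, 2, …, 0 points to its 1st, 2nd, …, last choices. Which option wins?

Ember

Borda scores:
  Harbor: 1 + 1 + 0 + 2 + 1 = 5
  Citadel: 0 + 3 + 2 + 1 + 3 = 9
  Granite: 3 + 0 + 1 + 0 + 0 = 4
  Ember: 2 + 2 + 3 + 3 + 2 = 12
Ember has the highest total.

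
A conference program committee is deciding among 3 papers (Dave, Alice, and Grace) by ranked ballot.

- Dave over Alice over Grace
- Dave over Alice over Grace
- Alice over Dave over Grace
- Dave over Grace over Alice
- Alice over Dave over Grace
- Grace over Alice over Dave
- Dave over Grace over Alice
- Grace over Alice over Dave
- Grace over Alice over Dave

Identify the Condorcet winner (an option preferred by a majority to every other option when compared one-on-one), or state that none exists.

None — there is no Condorcet winner

Head-to-head results (9 voters total):
Dave vs Alice: Alice wins 5–4.
Dave vs Grace: Dave wins 6–3.
Alice vs Grace: Grace wins 5–4.
No candidate beats all others: Dave beats Grace beats Alice beats Dave, a majority cycle.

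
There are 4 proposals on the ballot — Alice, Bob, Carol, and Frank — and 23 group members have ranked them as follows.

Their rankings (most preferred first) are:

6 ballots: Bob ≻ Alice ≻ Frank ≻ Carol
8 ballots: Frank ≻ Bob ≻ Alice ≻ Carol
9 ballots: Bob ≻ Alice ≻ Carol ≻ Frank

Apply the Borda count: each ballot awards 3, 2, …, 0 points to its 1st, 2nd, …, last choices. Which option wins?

Bob

Borda scores:
  Alice: 6·2 + 8·1 + 9·2 = 38
  Bob: 6·3 + 8·2 + 9·3 = 61
  Carol: 6·0 + 8·0 + 9·1 = 9
  Frank: 6·1 + 8·3 + 9·0 = 30
Bob has the highest total.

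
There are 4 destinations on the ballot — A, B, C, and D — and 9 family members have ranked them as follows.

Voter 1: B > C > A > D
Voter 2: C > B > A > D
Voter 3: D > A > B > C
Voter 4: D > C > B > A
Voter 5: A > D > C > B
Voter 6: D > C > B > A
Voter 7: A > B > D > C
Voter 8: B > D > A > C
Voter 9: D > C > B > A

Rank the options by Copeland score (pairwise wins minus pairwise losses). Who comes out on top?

Pairwise results:
  A vs B: B wins 6–3.
  A vs C: C wins 5–4.
  A vs D: D wins 5–4.
  B vs C: C wins 5–4.
  B vs D: D wins 5–4.
  C vs D: D wins 7–2.
Copeland scores (wins − losses):
  A: 0 − 3 = -3
  B: 1 − 2 = -1
  C: 2 − 1 = 1
  D: 3 − 0 = 3
D has the best Copeland score.

D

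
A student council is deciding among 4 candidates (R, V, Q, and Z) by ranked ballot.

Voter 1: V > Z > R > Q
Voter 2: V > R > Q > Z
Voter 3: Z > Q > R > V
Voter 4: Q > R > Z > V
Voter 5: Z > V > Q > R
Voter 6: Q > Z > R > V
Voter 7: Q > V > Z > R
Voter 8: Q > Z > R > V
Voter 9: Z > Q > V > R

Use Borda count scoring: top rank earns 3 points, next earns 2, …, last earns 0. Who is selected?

Q

Borda scores:
  R: 1 + 2 + 1 + 2 + 0 + 1 + 0 + 1 + 0 = 8
  V: 3 + 3 + 0 + 0 + 2 + 0 + 2 + 0 + 1 = 11
  Q: 0 + 1 + 2 + 3 + 1 + 3 + 3 + 3 + 2 = 18
  Z: 2 + 0 + 3 + 1 + 3 + 2 + 1 + 2 + 3 = 17
Q has the highest total.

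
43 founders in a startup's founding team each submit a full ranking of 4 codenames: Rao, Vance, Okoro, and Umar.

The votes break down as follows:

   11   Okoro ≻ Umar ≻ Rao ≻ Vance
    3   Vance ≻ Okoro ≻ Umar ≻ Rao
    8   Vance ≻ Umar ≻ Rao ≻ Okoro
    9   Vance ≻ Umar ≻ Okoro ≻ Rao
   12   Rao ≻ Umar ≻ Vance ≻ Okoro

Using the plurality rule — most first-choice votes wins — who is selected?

Vance

First-place vote totals:
  Rao: 12
  Vance: 20
  Okoro: 11
  Umar: 0
Vance has the most first-place votes.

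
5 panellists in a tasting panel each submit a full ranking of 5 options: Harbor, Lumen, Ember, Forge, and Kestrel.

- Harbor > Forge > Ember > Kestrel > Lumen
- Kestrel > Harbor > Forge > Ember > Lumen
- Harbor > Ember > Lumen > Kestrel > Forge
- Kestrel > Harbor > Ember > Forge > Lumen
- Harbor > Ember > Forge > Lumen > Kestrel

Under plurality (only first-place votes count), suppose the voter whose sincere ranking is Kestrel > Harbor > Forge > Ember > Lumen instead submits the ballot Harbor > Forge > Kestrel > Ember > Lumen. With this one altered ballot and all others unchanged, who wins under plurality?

First-place totals with the altered ballot: Harbor 4, Lumen 0, Ember 0, Forge 0, Kestrel 1.
The winner is unchanged: still Harbor.

Harbor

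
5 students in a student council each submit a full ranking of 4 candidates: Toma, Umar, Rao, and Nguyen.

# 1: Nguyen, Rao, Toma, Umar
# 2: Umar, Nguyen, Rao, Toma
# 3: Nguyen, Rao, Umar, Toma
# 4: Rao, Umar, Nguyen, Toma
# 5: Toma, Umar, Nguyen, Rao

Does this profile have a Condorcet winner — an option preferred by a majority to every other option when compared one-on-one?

Head-to-head results (5 voters total):
Toma vs Umar: Umar wins 3–2.
Toma vs Rao: Rao wins 4–1.
Toma vs Nguyen: Nguyen wins 4–1.
Umar vs Rao: Rao wins 3–2.
Umar vs Nguyen: Umar wins 3–2.
Rao vs Nguyen: Nguyen wins 4–1.
No candidate beats all others: Umar beats Nguyen beats Rao beats Umar, a majority cycle.

No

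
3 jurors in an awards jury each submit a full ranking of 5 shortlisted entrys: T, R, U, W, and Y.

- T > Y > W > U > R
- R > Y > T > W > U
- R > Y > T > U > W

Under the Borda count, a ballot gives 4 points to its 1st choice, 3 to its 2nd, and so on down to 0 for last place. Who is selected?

Borda scores:
  T: 4 + 2 + 2 = 8
  R: 0 + 4 + 4 = 8
  U: 1 + 0 + 1 = 2
  W: 2 + 1 + 0 = 3
  Y: 3 + 3 + 3 = 9
Y has the highest total.

Y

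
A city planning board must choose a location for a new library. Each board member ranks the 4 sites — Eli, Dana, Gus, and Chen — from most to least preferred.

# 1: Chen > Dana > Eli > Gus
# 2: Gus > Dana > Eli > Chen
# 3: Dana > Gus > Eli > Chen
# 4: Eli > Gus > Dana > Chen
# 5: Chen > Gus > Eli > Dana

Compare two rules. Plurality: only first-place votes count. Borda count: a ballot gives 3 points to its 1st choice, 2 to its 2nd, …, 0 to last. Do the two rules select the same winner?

Plurality first-place counts: Eli 1, Dana 1, Gus 1, Chen 2 → Chen.
Borda totals: Eli 7, Dana 8, Gus 9, Chen 6 → Gus.
The two rules disagree: plurality picks Chen, Borda picks Gus.

No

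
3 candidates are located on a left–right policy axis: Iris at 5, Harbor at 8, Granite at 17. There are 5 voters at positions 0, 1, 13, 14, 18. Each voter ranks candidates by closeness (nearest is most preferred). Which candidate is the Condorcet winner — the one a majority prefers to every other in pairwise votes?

Granite

With single-peaked preferences on a line, the Condorcet winner is the candidate closest to the median voter.
The median voter (position 13) is closest to Granite at 17.
Check: Granite vs Iris — voters closer to Granite: 3 of 5.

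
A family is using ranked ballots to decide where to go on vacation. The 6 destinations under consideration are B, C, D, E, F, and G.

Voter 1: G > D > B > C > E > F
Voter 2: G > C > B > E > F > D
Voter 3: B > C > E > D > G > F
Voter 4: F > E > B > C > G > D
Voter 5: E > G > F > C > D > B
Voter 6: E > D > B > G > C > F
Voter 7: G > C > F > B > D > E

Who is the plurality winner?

First-place vote totals:
  B: 1
  C: 0
  D: 0
  E: 2
  F: 1
  G: 3
G has the most first-place votes.

G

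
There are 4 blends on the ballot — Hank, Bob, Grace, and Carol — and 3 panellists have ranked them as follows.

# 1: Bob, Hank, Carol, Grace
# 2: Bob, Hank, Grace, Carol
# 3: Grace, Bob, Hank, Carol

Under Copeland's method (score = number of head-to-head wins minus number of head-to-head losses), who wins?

Bob

Pairwise results:
  Hank vs Bob: Bob wins 3–0.
  Hank vs Grace: Hank wins 2–1.
  Hank vs Carol: Hank wins 3–0.
  Bob vs Grace: Bob wins 2–1.
  Bob vs Carol: Bob wins 3–0.
  Grace vs Carol: Grace wins 2–1.
Copeland scores (wins − losses):
  Hank: 2 − 1 = 1
  Bob: 3 − 0 = 3
  Grace: 1 − 2 = -1
  Carol: 0 − 3 = -3
Bob has the best Copeland score.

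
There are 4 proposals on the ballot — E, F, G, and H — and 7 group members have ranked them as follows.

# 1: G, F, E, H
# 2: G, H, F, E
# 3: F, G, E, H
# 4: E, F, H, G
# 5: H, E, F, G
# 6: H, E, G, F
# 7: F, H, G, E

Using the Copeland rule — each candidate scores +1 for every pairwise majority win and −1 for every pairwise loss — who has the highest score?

F

Pairwise results:
  E vs F: F wins 4–3.
  E vs G: G wins 4–3.
  E vs H: H wins 4–3.
  F vs G: F wins 4–3.
  F vs H: F wins 4–3.
  G vs H: H wins 4–3.
Copeland scores (wins − losses):
  E: 0 − 3 = -3
  F: 3 − 0 = 3
  G: 1 − 2 = -1
  H: 2 − 1 = 1
F has the best Copeland score.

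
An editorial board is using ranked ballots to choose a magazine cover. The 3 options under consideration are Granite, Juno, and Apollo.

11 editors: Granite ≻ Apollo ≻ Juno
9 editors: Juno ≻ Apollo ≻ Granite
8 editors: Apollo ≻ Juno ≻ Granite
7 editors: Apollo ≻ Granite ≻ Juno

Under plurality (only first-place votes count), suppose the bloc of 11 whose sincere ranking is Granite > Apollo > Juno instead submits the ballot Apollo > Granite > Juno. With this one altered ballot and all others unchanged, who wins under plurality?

Apollo

First-place totals with the altered ballot: Granite 0, Juno 9, Apollo 26.
The winner is unchanged: still Apollo.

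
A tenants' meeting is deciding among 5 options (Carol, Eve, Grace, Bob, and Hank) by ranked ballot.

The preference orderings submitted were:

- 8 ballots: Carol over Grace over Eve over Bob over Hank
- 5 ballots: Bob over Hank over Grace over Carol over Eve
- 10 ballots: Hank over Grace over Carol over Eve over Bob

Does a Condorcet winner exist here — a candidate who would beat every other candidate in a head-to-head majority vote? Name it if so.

Head-to-head results (23 voters total):
Carol vs Eve: Carol wins 23–0.
Carol vs Grace: Grace wins 15–8.
Carol vs Bob: Carol wins 18–5.
Carol vs Hank: Hank wins 15–8.
Eve vs Grace: Grace wins 23–0.
Eve vs Bob: Eve wins 18–5.
Eve vs Hank: Hank wins 15–8.
Grace vs Bob: Grace wins 18–5.
Grace vs Hank: Hank wins 15–8.
Bob vs Hank: Bob wins 13–10.
No candidate beats all others: Carol beats Bob beats Hank beats Carol, a majority cycle.

None — there is no Condorcet winner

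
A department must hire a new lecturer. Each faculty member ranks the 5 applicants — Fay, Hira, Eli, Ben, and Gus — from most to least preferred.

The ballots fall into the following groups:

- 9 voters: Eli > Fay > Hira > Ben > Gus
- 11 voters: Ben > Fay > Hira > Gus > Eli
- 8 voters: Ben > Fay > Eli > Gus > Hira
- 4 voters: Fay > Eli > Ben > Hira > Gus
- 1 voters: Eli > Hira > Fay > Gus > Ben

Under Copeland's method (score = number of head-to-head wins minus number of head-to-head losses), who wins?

Ben

Pairwise results:
  Fay vs Hira: Fay wins 32–1.
  Fay vs Eli: Fay wins 23–10.
  Fay vs Ben: Ben wins 19–14.
  Fay vs Gus: Fay wins 33–0.
  Hira vs Eli: Eli wins 22–11.
  Hira vs Ben: Ben wins 23–10.
  Hira vs Gus: Hira wins 25–8.
  Eli vs Ben: Ben wins 19–14.
  Eli vs Gus: Eli wins 22–11.
  Ben vs Gus: Ben wins 32–1.
Copeland scores (wins − losses):
  Fay: 3 − 1 = 2
  Hira: 1 − 3 = -2
  Eli: 2 − 2 = 0
  Ben: 4 − 0 = 4
  Gus: 0 − 4 = -4
Ben has the best Copeland score.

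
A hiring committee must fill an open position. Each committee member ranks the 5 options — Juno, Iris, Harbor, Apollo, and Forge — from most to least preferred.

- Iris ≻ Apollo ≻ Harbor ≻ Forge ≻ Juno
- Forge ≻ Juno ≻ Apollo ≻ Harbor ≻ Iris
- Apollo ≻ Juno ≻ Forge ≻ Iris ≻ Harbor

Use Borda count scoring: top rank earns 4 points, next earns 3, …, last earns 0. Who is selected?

Apollo

Borda scores:
  Juno: 0 + 3 + 3 = 6
  Iris: 4 + 0 + 1 = 5
  Harbor: 2 + 1 + 0 = 3
  Apollo: 3 + 2 + 4 = 9
  Forge: 1 + 4 + 2 = 7
Apollo has the highest total.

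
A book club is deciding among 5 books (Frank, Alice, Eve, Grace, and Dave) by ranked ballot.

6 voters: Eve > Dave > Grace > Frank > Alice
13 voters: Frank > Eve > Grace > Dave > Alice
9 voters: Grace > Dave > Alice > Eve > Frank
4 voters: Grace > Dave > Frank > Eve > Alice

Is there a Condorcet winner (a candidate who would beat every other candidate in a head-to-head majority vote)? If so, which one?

Head-to-head results (32 voters total):
Frank vs Alice: Frank wins 23–9.
Frank vs Eve: Frank wins 17–15.
Frank vs Grace: Grace wins 19–13.
Frank vs Dave: Dave wins 19–13.
Alice vs Eve: Eve wins 23–9.
Alice vs Grace: Grace wins 32–0.
Alice vs Dave: Dave wins 32–0.
Eve vs Grace: Eve wins 19–13.
Eve vs Dave: Eve wins 19–13.
Grace vs Dave: Grace wins 26–6.
No candidate beats all others: Frank beats Eve beats Grace beats Frank, a majority cycle.

No Condorcet winner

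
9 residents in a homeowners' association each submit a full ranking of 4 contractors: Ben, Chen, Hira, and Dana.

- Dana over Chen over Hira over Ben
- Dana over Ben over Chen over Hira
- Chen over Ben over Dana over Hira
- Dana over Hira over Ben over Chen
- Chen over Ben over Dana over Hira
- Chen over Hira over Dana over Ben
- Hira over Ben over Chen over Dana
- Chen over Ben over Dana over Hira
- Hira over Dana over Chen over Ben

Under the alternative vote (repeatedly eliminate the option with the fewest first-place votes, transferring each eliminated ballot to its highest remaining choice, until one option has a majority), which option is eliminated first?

Ben

Round 1: Chen 4, Dana 3, Hira 2, Ben 0. Ben has the fewest and is eliminated.
Round 2: Chen 4, Dana 3, Hira 2. Hira has the fewest and is eliminated.
Round 3: Chen 5, Dana 4. Chen has a majority.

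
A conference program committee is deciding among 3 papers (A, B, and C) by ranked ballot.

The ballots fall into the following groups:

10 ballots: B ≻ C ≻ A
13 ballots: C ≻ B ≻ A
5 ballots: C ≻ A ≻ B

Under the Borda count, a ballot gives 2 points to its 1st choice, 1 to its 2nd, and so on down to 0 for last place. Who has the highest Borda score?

C

Borda scores:
  A: 10·0 + 13·0 + 5·1 = 5
  B: 10·2 + 13·1 + 5·0 = 33
  C: 10·1 + 13·2 + 5·2 = 46
C has the highest total.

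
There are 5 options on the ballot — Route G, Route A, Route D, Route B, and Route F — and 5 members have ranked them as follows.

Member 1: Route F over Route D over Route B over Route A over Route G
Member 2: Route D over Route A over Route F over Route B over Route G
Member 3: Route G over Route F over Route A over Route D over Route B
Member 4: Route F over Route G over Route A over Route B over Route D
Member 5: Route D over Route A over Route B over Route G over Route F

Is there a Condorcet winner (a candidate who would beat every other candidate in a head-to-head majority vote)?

Head-to-head results (5 voters total):
Route G vs Route A: Route A wins 3–2.
Route G vs Route D: Route D wins 3–2.
Route G vs Route B: Route B wins 3–2.
Route G vs Route F: Route F wins 3–2.
Route A vs Route D: Route D wins 3–2.
Route A vs Route B: Route A wins 4–1.
Route A vs Route F: Route F wins 3–2.
Route D vs Route B: Route D wins 4–1.
Route D vs Route F: Route F wins 3–2.
Route B vs Route F: Route F wins 4–1.
Route F beats each rival — Route G (3–2), Route A (3–2), Route D (3–2), Route B (4–1) — so Route F is the Condorcet winner.

Yes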